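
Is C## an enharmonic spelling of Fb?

No

Two spellings are enharmonically equivalent only if they share a pitch class.
Here C## → 2, Fb → 4; 2 ≠ 4, so they are not.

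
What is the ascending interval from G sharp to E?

minor sixth

Counting letters G–A–B–C–D–E gives a sixth.
G#→E = 8 semitones, 1 narrower than the major sixth (9), so minor.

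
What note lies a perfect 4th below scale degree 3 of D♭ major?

Scale degree 3 of Db major is F.
A perfect fourth (5 semitones) below F lands on the letter C, giving C.

C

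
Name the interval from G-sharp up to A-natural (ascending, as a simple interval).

The letter names run G→A, a span of 1 letter step, so the interval is some kind of second.
G# to A is 1 semitone. A major second is 2, so 1 makes it minor.

minor second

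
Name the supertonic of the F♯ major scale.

Degree 2 takes the letter 1 step above F, which is G.
In major, degree 2 sits 2 semitones above the tonic. F# + 2 semitones is pitch class 8, spelled on G as G#.

G#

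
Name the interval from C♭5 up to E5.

augmented third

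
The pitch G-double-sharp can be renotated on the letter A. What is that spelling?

A

Plain A sits at the same pitch as G##, so on the letter A the same pitch needs a natural: A.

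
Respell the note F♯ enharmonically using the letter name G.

Plain G sits 1 semitone above F#, so on the letter G the same pitch needs a flat: Gb.

Gb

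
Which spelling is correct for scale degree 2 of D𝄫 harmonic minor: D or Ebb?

Each scale degree takes a distinct letter name. Degree 2 of a scale on D must use the letter E.
Ebb and D are enharmonically the same pitch, but only Ebb uses the letter E, so it is the correct spelling here.

Ebb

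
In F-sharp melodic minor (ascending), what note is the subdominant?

B

Degree 4 takes the letter 3 steps above F, which is B.
In melodic minor (ascending), degree 4 sits 5 semitones above the tonic. F# + 5 semitones is pitch class 11, spelled on B as B.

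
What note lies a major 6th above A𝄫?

A sixth above A lands on the letter F.
A major sixth spans 9 semitones, so Abb moves to pitch class 4. On the letter F that is Fb.

Fb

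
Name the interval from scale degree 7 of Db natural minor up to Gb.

perfect fifth

Scale degree 7 of Db natural minor is Cb.
Cb up to Gb: letters C→G make it a fifth; 7 semitones makes it perfect.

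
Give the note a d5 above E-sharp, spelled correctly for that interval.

B

A fifth above E lands on the letter B.
A diminished fifth spans 6 semitones, so E# moves to pitch class 11. On the letter B that is B.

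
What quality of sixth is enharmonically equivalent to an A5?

minor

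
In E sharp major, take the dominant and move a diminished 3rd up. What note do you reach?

The dominant of E# major is B#.
A diminished third (2 semitones) above B# lands on the letter D, giving D.

D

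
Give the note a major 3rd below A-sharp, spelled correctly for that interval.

F#

A third below A lands on the letter F.
A major third spans 4 semitones, so A# moves to pitch class 6. On the letter F that is F#.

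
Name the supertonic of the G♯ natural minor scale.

Degree 2 takes the letter 1 step above G, which is A.
In natural minor, degree 2 sits 2 semitones above the tonic. G# + 2 semitones is pitch class 10, spelled on A as A#.

A#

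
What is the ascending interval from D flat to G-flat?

The letter names run D→G, a span of 3 letter steps, so the interval is some kind of fourth.
Db to Gb is 5 semitones. A perfect fourth is 5, so 5 makes it perfect.

perfect fourth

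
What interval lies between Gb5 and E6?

Counting letters G–A–B–C–D–E gives a sixth.
Gb→E = 10 semitones, 1 wider than the major sixth (9), so augmented.

augmented sixth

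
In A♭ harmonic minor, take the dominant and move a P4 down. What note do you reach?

Bb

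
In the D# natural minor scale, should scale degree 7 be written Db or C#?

Each scale degree takes a distinct letter name. Degree 7 of a scale on D must use the letter C.
C# and Db are enharmonically the same pitch, but only C# uses the letter C, so it is the correct spelling here.

C#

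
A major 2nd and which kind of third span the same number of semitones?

A major second spans 2 semitones.
A third spanning 2 semitones is diminished (the major third is 4).

diminished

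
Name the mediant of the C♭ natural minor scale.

The Cb natural minor scale runs Cb Db Ebb Fb Gb Abb Bbb.
Degree 3 is Ebb.

Ebb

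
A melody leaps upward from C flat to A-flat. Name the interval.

major sixth

Counting letters C–D–E–F–G–A gives a sixth.
Cb→Ab = 9 semitones, exactly the major sixth.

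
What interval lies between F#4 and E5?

minor seventh

The letter names run F→E, a span of 6 letter steps, so the interval is some kind of seventh.
F# to E is 10 semitones. A major seventh is 11, so 10 makes it minor.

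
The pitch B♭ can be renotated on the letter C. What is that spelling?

Plain C sits 2 semitones above Bb, so on the letter C the same pitch needs a double flat: Cbb.

Cbb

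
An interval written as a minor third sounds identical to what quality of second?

A minor third spans 3 semitones.
A second spanning 3 semitones is augmented (the major second is 2).

augmented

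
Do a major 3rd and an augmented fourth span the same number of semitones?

No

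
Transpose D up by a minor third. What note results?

D up a major third is F#, so the target letter is F.
From D, a minor third is 3 semitones up: F.

F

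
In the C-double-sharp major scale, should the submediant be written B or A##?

A##

Each scale degree takes a distinct letter name. Degree 6 of a scale on C must use the letter A.
A## and B are enharmonically the same pitch, but only A## uses the letter A, so it is the correct spelling here.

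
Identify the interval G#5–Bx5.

augmented third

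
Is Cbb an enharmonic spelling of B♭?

Yes

Cbb = pitch class 10 and Bb = pitch class 10 — the same pitch class, so they are enharmonic equivalents.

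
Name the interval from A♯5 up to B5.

The letter names run A→B, a span of 1 letter step, so the interval is some kind of second.
A# to B is 1 semitone. A major second is 2, so 1 makes it minor.

minor second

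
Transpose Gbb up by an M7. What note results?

Fb

A seventh above G lands on the letter F.
A major seventh spans 11 semitones, so Gbb moves to pitch class 4. On the letter F that is Fb.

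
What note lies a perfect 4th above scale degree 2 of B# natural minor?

F##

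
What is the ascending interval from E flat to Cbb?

diminished sixth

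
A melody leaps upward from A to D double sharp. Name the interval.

The letter names run A→D, a span of 3 letter steps, so the interval is some kind of fourth.
A to D## is 7 semitones. A perfect fourth is 5, so 7 makes it doubly augmented.

doubly augmented fourth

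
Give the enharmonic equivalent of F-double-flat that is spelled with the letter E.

Plain E sits 1 semitone above Fbb, so on the letter E the same pitch needs a flat: Eb.

Eb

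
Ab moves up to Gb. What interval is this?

The letter names run A→G, a span of 6 letter steps, so the interval is some kind of seventh.
Ab to Gb is 10 semitones. A major seventh is 11, so 10 makes it minor.

minor seventh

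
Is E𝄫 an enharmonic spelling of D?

Yes

Ebb is pitch class 2; D is pitch class 2.
All spellings map to pitch class 2, so they are enharmonically equivalent.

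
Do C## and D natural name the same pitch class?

Yes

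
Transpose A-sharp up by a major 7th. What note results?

A up a major seventh is G#, so the target letter is G.
From A#, a major seventh is 11 semitones up: G##.

G##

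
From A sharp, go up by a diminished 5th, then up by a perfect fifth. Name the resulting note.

A diminished fifth up from A# is E (letter E, 6 semitones up).
A perfect fifth up from E is B (letter B, 7 semitones up).

B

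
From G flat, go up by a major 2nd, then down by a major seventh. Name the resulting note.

Bbb

A major second up from Gb is Ab (letter A, 2 semitones up).
A major seventh down from Ab is Bbb (letter B, 11 semitones down).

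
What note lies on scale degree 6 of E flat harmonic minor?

Cb

Degree 6 takes the letter 5 steps above E, which is C.
In harmonic minor, degree 6 sits 8 semitones above the tonic. Eb + 8 semitones is pitch class 11, spelled on C as Cb.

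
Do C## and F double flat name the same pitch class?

Two spellings are enharmonically equivalent only if they share a pitch class.
Here C## → 2, Fbb → 3; 2 ≠ 3, so they are not.

No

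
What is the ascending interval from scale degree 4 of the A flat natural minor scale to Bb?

major sixth

Scale degree 4 of Ab natural minor is Db.
Db up to Bb: letters D→B make it a sixth; 9 semitones makes it major.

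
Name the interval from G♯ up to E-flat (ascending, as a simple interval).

The letter names run G→E, a span of 5 letter steps, so the interval is some kind of sixth.
G# to Eb is 7 semitones. A major sixth is 9, so 7 makes it diminished.

diminished sixth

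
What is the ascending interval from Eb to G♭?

Counting letters E–F–G gives a third.
Eb→Gb = 3 semitones, 1 narrower than the major third (4), so minor.

minor third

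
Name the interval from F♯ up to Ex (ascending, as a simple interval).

augmented seventh

Counting letters F–G–A–B–C–D–E gives a seventh.
F#→E## = 12 semitones, 1 wider than the major seventh (11), so augmented.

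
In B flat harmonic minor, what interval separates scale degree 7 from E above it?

Scale degree 7 of Bb harmonic minor is A.
A up to E: letters A→E make it a fifth; 7 semitones makes it perfect.

perfect fifth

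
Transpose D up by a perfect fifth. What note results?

D up a perfect fifth is A, so the target letter is A.
From D, a perfect fifth is 7 semitones up: A.

A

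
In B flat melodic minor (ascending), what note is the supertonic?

C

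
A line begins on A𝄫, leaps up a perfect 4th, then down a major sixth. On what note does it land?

A perfect fourth up from Abb is Dbb (letter D, 5 semitones up).
A major sixth down from Dbb is Fbb (letter F, 9 semitones down).

Fbb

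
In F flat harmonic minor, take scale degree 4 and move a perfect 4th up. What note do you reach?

Scale degree 4 of Fb harmonic minor is Bbb.
A perfect fourth (5 semitones) above Bbb lands on the letter E, giving Ebb.

Ebb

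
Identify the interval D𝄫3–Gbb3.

perfect fourth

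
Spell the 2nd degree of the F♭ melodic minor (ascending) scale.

Degree 2 takes the letter 1 step above F, which is G.
In melodic minor (ascending), degree 2 sits 2 semitones above the tonic. Fb + 2 semitones is pitch class 6, spelled on G as Gb.

Gb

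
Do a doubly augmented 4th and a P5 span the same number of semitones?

A doubly augmented fourth spans 7 semitones; a perfect fifth spans 7.
They are enharmonically equivalent.

Yes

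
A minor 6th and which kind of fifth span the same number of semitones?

augmented

A minor sixth spans 8 semitones.
A fifth spanning 8 semitones is augmented (the perfect fifth is 7).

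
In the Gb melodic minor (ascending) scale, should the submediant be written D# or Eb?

Each scale degree takes a distinct letter name. Degree 6 of a scale on G must use the letter E.
Eb and D# are enharmonically the same pitch, but only Eb uses the letter E, so it is the correct spelling here.

Eb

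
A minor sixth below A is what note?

C#

A down a major sixth is C, so the target letter is C.
From A, a minor sixth is 8 semitones down: C#.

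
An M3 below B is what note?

G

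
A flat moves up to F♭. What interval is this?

minor sixth

The letter names run A→F, a span of 5 letter steps, so the interval is some kind of sixth.
Ab to Fb is 8 semitones. A major sixth is 9, so 8 makes it minor.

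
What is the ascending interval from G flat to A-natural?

augmented second

The letter names run G→A, a span of 1 letter step, so the interval is some kind of second.
Gb to A is 3 semitones. A major second is 2, so 3 makes it augmented.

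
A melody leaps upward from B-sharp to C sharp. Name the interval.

minor second

Counting letters B–C gives a second.
B#→C# = 1 semitone, 1 narrower than the major second (2), so minor.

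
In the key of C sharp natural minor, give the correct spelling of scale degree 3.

The C# natural minor scale runs C# D# E F# G# A B.
Degree 3 is E.

E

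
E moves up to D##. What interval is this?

Counting letters E–F–G–A–B–C–D gives a seventh.
E→D## = 12 semitones, 1 wider than the major seventh (11), so augmented.

augmented seventh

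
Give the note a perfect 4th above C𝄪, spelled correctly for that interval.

F##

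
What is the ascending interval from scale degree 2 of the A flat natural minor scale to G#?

augmented sixth

Scale degree 2 of Ab natural minor is Bb.
Bb up to G#: letters B→G make it a sixth; 10 semitones makes it augmented.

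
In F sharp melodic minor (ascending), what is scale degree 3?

A

The F# melodic minor (ascending) scale runs F# G# A B C# D# E#.
Degree 3 is A.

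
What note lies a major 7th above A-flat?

A seventh above A lands on the letter G.
A major seventh spans 11 semitones, so Ab moves to pitch class 7. On the letter G that is G.

G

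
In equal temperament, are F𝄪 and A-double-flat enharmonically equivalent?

Yes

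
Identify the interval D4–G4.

perfect fourth

The letter names run D→G, a span of 3 letter steps, so the interval is some kind of fourth.
D to G is 5 semitones. A perfect fourth is 5, so 5 makes it perfect.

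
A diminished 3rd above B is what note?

Db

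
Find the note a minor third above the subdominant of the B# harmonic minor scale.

The subdominant of B# harmonic minor is E#.
A minor third (3 semitones) above E# lands on the letter G, giving G#.

G#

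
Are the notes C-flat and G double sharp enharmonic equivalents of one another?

No

Cb is pitch class 11; G## is pitch class 9.
The pitch classes differ (11 vs. 9), so they are not enharmonic equivalents.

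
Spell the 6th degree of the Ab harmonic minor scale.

The Ab harmonic minor scale runs Ab Bb Cb Db Eb Fb G.
Degree 6 is Fb.

Fb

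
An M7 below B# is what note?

C#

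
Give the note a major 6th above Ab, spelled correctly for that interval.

F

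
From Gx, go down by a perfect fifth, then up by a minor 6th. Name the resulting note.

A#

A perfect fifth down from G## is C## (letter C, 7 semitones down).
A minor sixth up from C## is A# (letter A, 8 semitones up).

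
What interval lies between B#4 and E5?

The letter names run B→E, a span of 3 letter steps, so the interval is some kind of fourth.
B# to E is 4 semitones. A perfect fourth is 5, so 4 makes it diminished.

diminished fourth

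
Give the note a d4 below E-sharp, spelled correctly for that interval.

A fourth below E lands on the letter B.
A diminished fourth spans 4 semitones, so E# moves to pitch class 1. On the letter B that is B##.

B##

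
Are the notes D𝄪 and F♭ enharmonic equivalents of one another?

Yes

D## is pitch class 4; Fb is pitch class 4.
All spellings map to pitch class 4, so they are enharmonically equivalent.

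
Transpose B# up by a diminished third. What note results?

D

A third above B lands on the letter D.
A diminished third spans 2 semitones, so B# moves to pitch class 2. On the letter D that is D.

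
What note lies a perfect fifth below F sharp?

F down a perfect fifth is Bb, so the target letter is B.
From F#, a perfect fifth is 7 semitones down: B.

B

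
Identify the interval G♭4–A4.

Counting letters G–A gives a second.
Gb→A = 3 semitones, 1 wider than the major second (2), so augmented.

augmented second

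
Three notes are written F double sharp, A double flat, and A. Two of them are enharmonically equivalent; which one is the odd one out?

A

In 12-tone equal temperament, enharmonic equivalents share a pitch class. F## is pitch class 7; Abb is pitch class 7; A is pitch class 9.
F## and Abb share pitch class 7, while A is pitch class 9.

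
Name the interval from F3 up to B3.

augmented fourth

The letter names run F→B, a span of 3 letter steps, so the interval is some kind of fourth.
F to B is 6 semitones. A perfect fourth is 5, so 6 makes it augmented.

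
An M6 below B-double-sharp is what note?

D##

A sixth below B lands on the letter D.
A major sixth spans 9 semitones, so B## moves to pitch class 4. On the letter D that is D##.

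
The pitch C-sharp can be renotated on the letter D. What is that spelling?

C# is pitch class 1. The letter D alone is pitch class 2.
To reach pitch class 1 from D requires an offset of -1 semitone, i.e. flat: Db.

Db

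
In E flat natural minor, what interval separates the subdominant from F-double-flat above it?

The subdominant of Eb natural minor is Ab.
Ab up to Fbb: letters A→F make it a sixth; 7 semitones makes it diminished.

diminished sixth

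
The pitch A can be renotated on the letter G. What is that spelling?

G##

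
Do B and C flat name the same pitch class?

Yes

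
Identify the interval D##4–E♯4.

minor second

The letter names run D→E, a span of 1 letter step, so the interval is some kind of second.
D## to E# is 1 semitone. A major second is 2, so 1 makes it minor.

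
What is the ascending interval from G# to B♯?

The letter names run G→B, a span of 2 letter steps, so the interval is some kind of third.
G# to B# is 4 semitones. A major third is 4, so 4 makes it major.

major third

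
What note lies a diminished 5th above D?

A fifth above D lands on the letter A.
A diminished fifth spans 6 semitones, so D moves to pitch class 8. On the letter A that is Ab.

Ab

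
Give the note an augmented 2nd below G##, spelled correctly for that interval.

F#

G down a major second is F, so the target letter is F.
From G##, an augmented second is 3 semitones down: F#.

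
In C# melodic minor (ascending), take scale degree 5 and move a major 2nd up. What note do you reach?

A#

Scale degree 5 of C# melodic minor (ascending) is G#.
A major second (2 semitones) above G# lands on the letter A, giving A#.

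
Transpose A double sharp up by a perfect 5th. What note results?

E##

A up a perfect fifth is E, so the target letter is E.
From A##, a perfect fifth is 7 semitones up: E##.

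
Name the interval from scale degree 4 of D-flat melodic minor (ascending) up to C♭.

perfect fourth

Scale degree 4 of Db melodic minor (ascending) is Gb.
Gb up to Cb: letters G→C make it a fourth; 5 semitones makes it perfect.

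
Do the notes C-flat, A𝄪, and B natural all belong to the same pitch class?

Yes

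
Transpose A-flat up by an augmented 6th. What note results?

A up a major sixth is F#, so the target letter is F.
From Ab, an augmented sixth is 10 semitones up: F#.

F#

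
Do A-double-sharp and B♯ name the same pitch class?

No

A## is pitch class 11; B# is pitch class 0.
The pitch classes differ (11 vs. 0), so they are not enharmonic equivalents.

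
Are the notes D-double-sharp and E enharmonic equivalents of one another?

D## is pitch class 4; E is pitch class 4.
All spellings map to pitch class 4, so they are enharmonically equivalent.

Yes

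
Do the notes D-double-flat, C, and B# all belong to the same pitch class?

Yes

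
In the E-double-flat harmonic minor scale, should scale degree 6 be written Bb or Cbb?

Cbb

Each scale degree takes a distinct letter name. Degree 6 of a scale on E must use the letter C.
Cbb and Bb are enharmonically the same pitch, but only Cbb uses the letter C, so it is the correct spelling here.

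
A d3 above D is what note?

Fb

D up a major third is F#, so the target letter is F.
From D, a diminished third is 2 semitones up: Fb.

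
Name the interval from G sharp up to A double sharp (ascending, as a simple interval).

augmented second

The letter names run G→A, a span of 1 letter step, so the interval is some kind of second.
G# to A## is 3 semitones. A major second is 2, so 3 makes it augmented.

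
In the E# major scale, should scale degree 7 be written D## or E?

Each scale degree takes a distinct letter name. Degree 7 of a scale on E must use the letter D.
D## and E are enharmonically the same pitch, but only D## uses the letter D, so it is the correct spelling here.

D##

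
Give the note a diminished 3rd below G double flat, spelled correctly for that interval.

A third below G lands on the letter E.
A diminished third spans 2 semitones, so Gbb moves to pitch class 3. On the letter E that is Eb.

Eb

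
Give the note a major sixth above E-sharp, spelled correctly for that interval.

C##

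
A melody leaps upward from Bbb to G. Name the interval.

augmented sixth

Counting letters B–C–D–E–F–G gives a sixth.
Bbb→G = 10 semitones, 1 wider than the major sixth (9), so augmented.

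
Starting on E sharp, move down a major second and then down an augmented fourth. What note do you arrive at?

A major second down from E# is D# (letter D, 2 semitones down).
An augmented fourth down from D# is A (letter A, 6 semitones down).

A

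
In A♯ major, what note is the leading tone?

G##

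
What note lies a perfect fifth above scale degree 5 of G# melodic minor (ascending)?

A#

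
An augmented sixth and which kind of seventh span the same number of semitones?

minor

An augmented sixth spans 10 semitones.
A seventh spanning 10 semitones is minor (the major seventh is 11).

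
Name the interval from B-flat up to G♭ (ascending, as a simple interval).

The letter names run B→G, a span of 5 letter steps, so the interval is some kind of sixth.
Bb to Gb is 8 semitones. A major sixth is 9, so 8 makes it minor.

minor sixth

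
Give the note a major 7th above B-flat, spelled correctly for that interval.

A

A seventh above B lands on the letter A.
A major seventh spans 11 semitones, so Bb moves to pitch class 9. On the letter A that is A.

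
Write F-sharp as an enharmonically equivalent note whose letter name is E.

E##

Plain E sits 2 semitones below F#, so on the letter E the same pitch needs a double sharp: E##.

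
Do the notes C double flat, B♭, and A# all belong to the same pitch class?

Cbb = pitch class 10 and Bb = pitch class 10 and A# = pitch class 10 — the same pitch class, so they are enharmonic equivalents.

Yes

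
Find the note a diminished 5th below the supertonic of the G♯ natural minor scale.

D##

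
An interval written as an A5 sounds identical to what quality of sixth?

minor

An augmented fifth spans 8 semitones.
A sixth spanning 8 semitones is minor (the major sixth is 9).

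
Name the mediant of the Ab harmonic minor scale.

Cb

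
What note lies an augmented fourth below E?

E down a perfect fourth is B, so the target letter is B.
From E, an augmented fourth is 6 semitones down: Bb.

Bb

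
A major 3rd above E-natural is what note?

A third above E lands on the letter G.
A major third spans 4 semitones, so E moves to pitch class 8. On the letter G that is G#.

G#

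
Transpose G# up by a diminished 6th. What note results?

Eb

A sixth above G lands on the letter E.
A diminished sixth spans 7 semitones, so G# moves to pitch class 3. On the letter E that is Eb.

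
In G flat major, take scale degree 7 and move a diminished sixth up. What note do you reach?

Dbb

Scale degree 7 of Gb major is F.
A diminished sixth (7 semitones) above F lands on the letter D, giving Dbb.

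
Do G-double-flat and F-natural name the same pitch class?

Yes

Gbb is pitch class 5; F is pitch class 5.
All spellings map to pitch class 5, so they are enharmonically equivalent.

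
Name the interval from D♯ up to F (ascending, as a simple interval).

Counting letters D–E–F gives a third.
D#→F = 2 semitones, 2 narrower than the major third (4), so diminished.

diminished third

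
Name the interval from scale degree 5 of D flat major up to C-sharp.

augmented third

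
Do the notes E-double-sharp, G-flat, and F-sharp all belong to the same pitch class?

Yes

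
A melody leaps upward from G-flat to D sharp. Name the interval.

doubly augmented fifth

Counting letters G–A–B–C–D gives a fifth.
Gb→D# = 9 semitones, 2 wider than the perfect fifth (7), so doubly augmented.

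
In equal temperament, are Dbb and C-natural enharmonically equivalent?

Dbb = pitch class 0 and C = pitch class 0 — the same pitch class, so they are enharmonic equivalents.

Yes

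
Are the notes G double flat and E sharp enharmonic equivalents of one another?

Gbb is pitch class 5; E# is pitch class 5.
All spellings map to pitch class 5, so they are enharmonically equivalent.

Yes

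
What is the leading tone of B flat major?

The Bb major scale runs Bb C D Eb F G A.
Degree 7 is A.

A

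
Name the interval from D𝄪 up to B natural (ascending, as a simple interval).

diminished sixth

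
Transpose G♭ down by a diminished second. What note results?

F#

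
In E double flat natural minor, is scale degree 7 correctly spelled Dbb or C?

Each scale degree takes a distinct letter name. Degree 7 of a scale on E must use the letter D.
Dbb and C are enharmonically the same pitch, but only Dbb uses the letter D, so it is the correct spelling here.

Dbb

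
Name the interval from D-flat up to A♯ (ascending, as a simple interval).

The letter names run D→A, a span of 4 letter steps, so the interval is some kind of fifth.
Db to A# is 9 semitones. A perfect fifth is 7, so 9 makes it doubly augmented.

doubly augmented fifth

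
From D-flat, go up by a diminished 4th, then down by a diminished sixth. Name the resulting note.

Bb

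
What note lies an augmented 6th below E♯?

G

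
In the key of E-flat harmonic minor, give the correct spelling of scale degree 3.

Gb

Degree 3 takes the letter 2 steps above E, which is G.
In harmonic minor, degree 3 sits 3 semitones above the tonic. Eb + 3 semitones is pitch class 6, spelled on G as Gb.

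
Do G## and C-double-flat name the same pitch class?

No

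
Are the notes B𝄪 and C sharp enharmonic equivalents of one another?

Yes

B## is pitch class 1; C# is pitch class 1.
All spellings map to pitch class 1, so they are enharmonically equivalent.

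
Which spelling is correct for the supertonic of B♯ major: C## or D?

C##

Each scale degree takes a distinct letter name. Degree 2 of a scale on B must use the letter C.
C## and D are enharmonically the same pitch, but only C## uses the letter C, so it is the correct spelling here.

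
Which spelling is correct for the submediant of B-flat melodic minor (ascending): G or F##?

G

Each scale degree takes a distinct letter name. Degree 6 of a scale on B must use the letter G.
G and F## are enharmonically the same pitch, but only G uses the letter G, so it is the correct spelling here.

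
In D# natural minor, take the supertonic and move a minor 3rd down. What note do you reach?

The supertonic of D# natural minor is E#.
A minor third (3 semitones) below E# lands on the letter C, giving C##.

C##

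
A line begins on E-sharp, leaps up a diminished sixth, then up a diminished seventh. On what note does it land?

A diminished sixth up from E# is C (letter C, 7 semitones up).
A diminished seventh up from C is Bbb (letter B, 9 semitones up).

Bbb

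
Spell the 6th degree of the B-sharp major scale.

Degree 6 takes the letter 5 steps above B, which is G.
In major, degree 6 sits 9 semitones above the tonic. B# + 9 semitones is pitch class 9, spelled on G as G##.

G##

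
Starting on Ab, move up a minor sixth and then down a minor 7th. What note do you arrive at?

A minor sixth up from Ab is Fb (letter F, 8 semitones up).
A minor seventh down from Fb is Gb (letter G, 10 semitones down).

Gb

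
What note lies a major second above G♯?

A#

G up a major second is A, so the target letter is A.
From G#, a major second is 2 semitones up: A#.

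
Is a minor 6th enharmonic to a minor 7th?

A minor sixth spans 8 semitones; a minor seventh spans 10.
The spans differ, so they are not enharmonic equivalents.

No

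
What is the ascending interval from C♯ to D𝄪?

augmented second

Counting letters C–D gives a second.
C#→D## = 3 semitones, 1 wider than the major second (2), so augmented.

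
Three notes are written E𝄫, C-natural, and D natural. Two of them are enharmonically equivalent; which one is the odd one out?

In 12-tone equal temperament, enharmonic equivalents share a pitch class. Ebb is pitch class 2; C is pitch class 0; D is pitch class 2.
Ebb and D share pitch class 2, while C is pitch class 0.

C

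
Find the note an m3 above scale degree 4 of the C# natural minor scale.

Scale degree 4 of C# natural minor is F#.
A minor third (3 semitones) above F# lands on the letter A, giving A.

A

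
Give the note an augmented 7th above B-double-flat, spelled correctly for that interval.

A

A seventh above B lands on the letter A.
An augmented seventh spans 12 semitones, so Bbb moves to pitch class 9. On the letter A that is A.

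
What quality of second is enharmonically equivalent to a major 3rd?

doubly augmented

A major third spans 4 semitones.
A second spanning 4 semitones is doubly augmented (the major second is 2).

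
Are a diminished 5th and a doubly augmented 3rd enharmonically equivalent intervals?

A diminished fifth spans 6 semitones; a doubly augmented third spans 6.
They are enharmonically equivalent.

Yes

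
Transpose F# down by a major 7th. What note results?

A seventh below F lands on the letter G.
A major seventh spans 11 semitones, so F# moves to pitch class 7. On the letter G that is G.

G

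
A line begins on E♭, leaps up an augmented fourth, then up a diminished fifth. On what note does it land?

An augmented fourth up from Eb is A (letter A, 6 semitones up).
A diminished fifth up from A is Eb (letter E, 6 semitones up).

Eb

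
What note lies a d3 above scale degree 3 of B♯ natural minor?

F

Scale degree 3 of B# natural minor is D#.
A diminished third (2 semitones) above D# lands on the letter F, giving F.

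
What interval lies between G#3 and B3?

The letter names run G→B, a span of 2 letter steps, so the interval is some kind of third.
G# to B is 3 semitones. A major third is 4, so 3 makes it minor.

minor third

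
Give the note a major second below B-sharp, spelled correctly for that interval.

A#

A second below B lands on the letter A.
A major second spans 2 semitones, so B# moves to pitch class 10. On the letter A that is A#.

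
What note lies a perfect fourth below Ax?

E##

A down a perfect fourth is E, so the target letter is E.
From A##, a perfect fourth is 5 semitones down: E##.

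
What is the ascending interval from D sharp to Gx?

The letter names run D→G, a span of 3 letter steps, so the interval is some kind of fourth.
D# to G## is 6 semitones. A perfect fourth is 5, so 6 makes it augmented.

augmented fourth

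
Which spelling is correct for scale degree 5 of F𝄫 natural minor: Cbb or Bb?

Each scale degree takes a distinct letter name. Degree 5 of a scale on F must use the letter C.
Cbb and Bb are enharmonically the same pitch, but only Cbb uses the letter C, so it is the correct spelling here.

Cbb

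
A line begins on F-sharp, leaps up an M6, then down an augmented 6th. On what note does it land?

A major sixth up from F# is D# (letter D, 9 semitones up).
An augmented sixth down from D# is F (letter F, 10 semitones down).

F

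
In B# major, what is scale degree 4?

E#

The B# major scale runs B# C## D## E# F## G## A##.
Degree 4 is E#.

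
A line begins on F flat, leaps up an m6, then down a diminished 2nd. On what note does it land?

C

A minor sixth up from Fb is Dbb (letter D, 8 semitones up).
A diminished second down from Dbb is C (letter C, 0 semitones down).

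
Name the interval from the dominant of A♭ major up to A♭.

perfect fourth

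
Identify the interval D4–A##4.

doubly augmented fifth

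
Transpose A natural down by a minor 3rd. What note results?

F#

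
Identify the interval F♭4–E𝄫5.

Counting letters F–G–A–B–C–D–E gives a seventh.
Fb→Ebb = 10 semitones, 1 narrower than the major seventh (11), so minor.

minor seventh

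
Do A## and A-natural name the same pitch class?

No

Two spellings are enharmonically equivalent only if they share a pitch class.
Here A## → 11, A → 9; 9 ≠ 11, so they are not.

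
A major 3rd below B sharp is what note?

G#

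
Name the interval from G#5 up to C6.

diminished fourth

The letter names run G→C, a span of 3 letter steps, so the interval is some kind of fourth.
G# to C is 4 semitones. A perfect fourth is 5, so 4 makes it diminished.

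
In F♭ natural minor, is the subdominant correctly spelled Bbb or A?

Bbb

Each scale degree takes a distinct letter name. Degree 4 of a scale on F must use the letter B.
Bbb and A are enharmonically the same pitch, but only Bbb uses the letter B, so it is the correct spelling here.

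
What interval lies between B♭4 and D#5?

augmented third

The letter names run B→D, a span of 2 letter steps, so the interval is some kind of third.
Bb to D# is 5 semitones. A major third is 4, so 5 makes it augmented.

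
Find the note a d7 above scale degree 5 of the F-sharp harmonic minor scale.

Bb

Scale degree 5 of F# harmonic minor is C#.
A diminished seventh (9 semitones) above C# lands on the letter B, giving Bb.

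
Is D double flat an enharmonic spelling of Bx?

Dbb is pitch class 0; B## is pitch class 1.
The pitch classes differ (0 vs. 1), so they are not enharmonic equivalents.

No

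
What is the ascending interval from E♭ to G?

The letter names run E→G, a span of 2 letter steps, so the interval is some kind of third.
Eb to G is 4 semitones. A major third is 4, so 4 makes it major.

major third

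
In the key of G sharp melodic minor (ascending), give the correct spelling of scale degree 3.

B

The G# melodic minor (ascending) scale runs G# A# B C# D# E# F##.
Degree 3 is B.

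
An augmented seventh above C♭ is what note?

B

C up a major seventh is B, so the target letter is B.
From Cb, an augmented seventh is 12 semitones up: B.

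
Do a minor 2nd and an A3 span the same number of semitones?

No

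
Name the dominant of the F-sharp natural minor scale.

C#

Degree 5 takes the letter 4 steps above F, which is C.
In natural minor, degree 5 sits 7 semitones above the tonic. F# + 7 semitones is pitch class 1, spelled on C as C#.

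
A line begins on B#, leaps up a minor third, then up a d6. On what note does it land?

Bb

A minor third up from B# is D# (letter D, 3 semitones up).
A diminished sixth up from D# is Bb (letter B, 7 semitones up).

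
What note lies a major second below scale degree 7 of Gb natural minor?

Scale degree 7 of Gb natural minor is Fb.
A major second (2 semitones) below Fb lands on the letter E, giving Ebb.

Ebb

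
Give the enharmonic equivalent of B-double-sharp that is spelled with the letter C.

C#

Plain C sits 1 semitone below B##, so on the letter C the same pitch needs a sharp: C#.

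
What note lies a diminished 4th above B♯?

E

A fourth above B lands on the letter E.
A diminished fourth spans 4 semitones, so B# moves to pitch class 4. On the letter E that is E.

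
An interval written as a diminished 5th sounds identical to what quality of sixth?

doubly diminished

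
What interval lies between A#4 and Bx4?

Counting letters A–B gives a second.
A#→B## = 3 semitones, 1 wider than the major second (2), so augmented.

augmented second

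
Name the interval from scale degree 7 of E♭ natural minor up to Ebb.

Scale degree 7 of Eb natural minor is Db.
Db up to Ebb: letters D→E make it a second; 1 semitone makes it minor.

minor second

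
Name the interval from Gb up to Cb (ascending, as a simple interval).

perfect fourth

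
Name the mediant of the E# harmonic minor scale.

G#

Degree 3 takes the letter 2 steps above E, which is G.
In harmonic minor, degree 3 sits 3 semitones above the tonic. E# + 3 semitones is pitch class 8, spelled on G as G#.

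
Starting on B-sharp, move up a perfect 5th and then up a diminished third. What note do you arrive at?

A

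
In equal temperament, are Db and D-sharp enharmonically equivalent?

No

Db is pitch class 1; D# is pitch class 3.
The pitch classes differ (1 vs. 3), so they are not enharmonic equivalents.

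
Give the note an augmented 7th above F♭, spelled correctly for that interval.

E

A seventh above F lands on the letter E.
An augmented seventh spans 12 semitones, so Fb moves to pitch class 4. On the letter E that is E.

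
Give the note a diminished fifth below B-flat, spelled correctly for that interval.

A fifth below B lands on the letter E.
A diminished fifth spans 6 semitones, so Bb moves to pitch class 4. On the letter E that is E.

E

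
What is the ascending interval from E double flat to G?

The letter names run E→G, a span of 2 letter steps, so the interval is some kind of third.
Ebb to G is 5 semitones. A major third is 4, so 5 makes it augmented.

augmented third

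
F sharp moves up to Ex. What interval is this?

augmented seventh

Counting letters F–G–A–B–C–D–E gives a seventh.
F#→E## = 12 semitones, 1 wider than the major seventh (11), so augmented.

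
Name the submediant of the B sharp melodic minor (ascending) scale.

The B# melodic minor (ascending) scale runs B# C## D# E# F## G## A##.
Degree 6 is G##.

G##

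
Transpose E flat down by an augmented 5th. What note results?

Abb

E down a perfect fifth is A, so the target letter is A.
From Eb, an augmented fifth is 8 semitones down: Abb.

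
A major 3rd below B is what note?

A third below B lands on the letter G.
A major third spans 4 semitones, so B moves to pitch class 7. On the letter G that is G.

G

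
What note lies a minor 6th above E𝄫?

Cbb

A sixth above E lands on the letter C.
A minor sixth spans 8 semitones, so Ebb moves to pitch class 10. On the letter C that is Cbb.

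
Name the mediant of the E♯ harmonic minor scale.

The E# harmonic minor scale runs E# F## G# A# B# C# D##.
Degree 3 is G#.

G#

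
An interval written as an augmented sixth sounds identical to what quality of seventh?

An augmented sixth spans 10 semitones.
A seventh spanning 10 semitones is minor (the major seventh is 11).

minor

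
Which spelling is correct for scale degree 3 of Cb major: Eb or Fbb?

Eb

Each scale degree takes a distinct letter name. Degree 3 of a scale on C must use the letter E.
Eb and Fbb are enharmonically the same pitch, but only Eb uses the letter E, so it is the correct spelling here.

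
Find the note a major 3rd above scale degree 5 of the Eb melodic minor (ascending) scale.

D

Scale degree 5 of Eb melodic minor (ascending) is Bb.
A major third (4 semitones) above Bb lands on the letter D, giving D.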